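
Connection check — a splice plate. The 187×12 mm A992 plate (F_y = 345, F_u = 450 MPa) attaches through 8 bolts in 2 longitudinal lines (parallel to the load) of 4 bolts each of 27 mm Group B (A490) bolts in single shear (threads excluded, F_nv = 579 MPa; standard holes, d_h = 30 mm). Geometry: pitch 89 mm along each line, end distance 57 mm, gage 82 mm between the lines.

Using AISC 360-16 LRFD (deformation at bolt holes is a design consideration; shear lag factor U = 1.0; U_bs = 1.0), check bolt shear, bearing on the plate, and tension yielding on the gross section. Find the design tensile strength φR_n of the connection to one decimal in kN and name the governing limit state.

Bolt shear: A_b = π(27)²/4 = 572.56 mm². φR_n = 0.75 × 579 × 572.56 × 8 × 1 = 1989.1 kN.
Bearing (12 mm plate, F_u = 450 MPa): end bolts L_c = 57 − 30/2 = 42, R_n = min(1.2×42×12×450, 2.4×27×12×450) = 272.16 kN/bolt; interior L_c = 89 − 30 = 59, R_n = 349.92 kN/bolt. φR_n = 0.75 × (2×272.16 + 6×349.92) = 1982.9 kN.
Tension yield (gross): A_g = 187×12 = 2244 mm². φR_n = 0.90 × 345 × 2244 = 696.8 kN.
Governing: min(1989.1, 1982.9, 696.8) = 696.8 kN → gross-section yield.

696.8 kN (gross-section yield governs)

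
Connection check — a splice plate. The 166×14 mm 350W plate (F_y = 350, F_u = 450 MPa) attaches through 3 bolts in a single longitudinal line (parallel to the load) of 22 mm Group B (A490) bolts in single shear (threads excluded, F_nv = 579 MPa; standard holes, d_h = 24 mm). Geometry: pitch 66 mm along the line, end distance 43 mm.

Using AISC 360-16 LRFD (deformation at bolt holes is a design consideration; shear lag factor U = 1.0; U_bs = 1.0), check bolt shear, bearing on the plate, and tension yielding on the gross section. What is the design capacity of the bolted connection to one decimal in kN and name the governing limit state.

Bolt shear: A_b = π(22)²/4 = 380.13 mm². φR_n = 0.75 × 579 × 380.13 × 3 × 1 = 495.2 kN.
Bearing (14 mm plate, F_u = 450 MPa): end bolts L_c = 43 − 24/2 = 31, R_n = min(1.2×31×14×450, 2.4×22×14×450) = 234.36 kN/bolt; interior L_c = 66 − 24 = 42, R_n = 317.52 kN/bolt. φR_n = 0.75 × (1×234.36 + 2×317.52) = 652.1 kN.
Tension yield (gross): A_g = 166×14 = 2324 mm². φR_n = 0.90 × 350 × 2324 = 732.1 kN.
Governing: min(495.2, 652.1, 732.1) = 495.2 kN → bolt shear.

495.2 kN (bolt shear governs)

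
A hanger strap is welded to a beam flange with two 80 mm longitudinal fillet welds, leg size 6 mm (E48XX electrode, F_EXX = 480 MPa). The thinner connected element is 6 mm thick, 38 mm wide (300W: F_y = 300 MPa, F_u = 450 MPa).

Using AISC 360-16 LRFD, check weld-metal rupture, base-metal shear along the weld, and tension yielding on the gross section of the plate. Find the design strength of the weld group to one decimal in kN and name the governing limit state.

61.6 kN (gross-section yield governs)

Weld metal: throat = 0.707×6 = 4.242 mm, L = 2×80 = 160 mm. φR_n = 0.75 × 0.6 × 480 × 4.242 × 160 = 146.6 kN.
Base metal shear (6 mm plate): yield φR_n = 1.0×0.6×300×6×160 = 172.8 kN; rupture φR_n = 0.75×0.6×450×6×160 = 194.4 kN; take 172.8 kN (yield).
Tension yield (gross): A_g = 38×6 = 228 mm². φR_n = 0.90 × 300 × 228 = 61.6 kN.
Governing: min(146.6, 172.8, 61.6) = 61.6 kN → gross-section yield.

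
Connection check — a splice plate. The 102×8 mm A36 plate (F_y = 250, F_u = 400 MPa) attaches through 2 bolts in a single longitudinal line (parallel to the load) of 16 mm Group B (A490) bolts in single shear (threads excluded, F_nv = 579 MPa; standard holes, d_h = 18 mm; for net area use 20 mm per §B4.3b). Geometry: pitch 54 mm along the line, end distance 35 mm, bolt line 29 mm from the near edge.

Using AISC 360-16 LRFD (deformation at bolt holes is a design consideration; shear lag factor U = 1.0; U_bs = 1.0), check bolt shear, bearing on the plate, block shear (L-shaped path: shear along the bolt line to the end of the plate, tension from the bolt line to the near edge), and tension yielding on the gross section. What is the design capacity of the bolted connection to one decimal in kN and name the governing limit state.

125.7 kN (block shear governs)

Bolt shear: A_b = π(16)²/4 = 201.06 mm². φR_n = 0.75 × 579 × 201.06 × 2 × 1 = 174.6 kN.
Bearing (8 mm plate, F_u = 400 MPa): end bolts L_c = 35 − 18/2 = 26, R_n = min(1.2×26×8×400, 2.4×16×8×400) = 99.84 kN/bolt; interior L_c = 54 − 18 = 36, R_n = 122.88 kN/bolt. φR_n = 0.75 × (1×99.84 + 1×122.88) = 167.0 kN.
Block shear: shear path 1×[35+1×54] = 1×89 mm, A_gv = 712, A_nv = 1×(89 − 1.5×20)×8 = 472 mm²; tension to near edge: (29 − 0.5×20)×8 = 152 mm². R_n = min(0.6×400×472, 0.6×250×712) + 1.0×400×152 = min(113.28, 106.8) + 60.8 = 167.6 kN. φR_n = 0.75 × 167.6 = 125.7 kN.
Tension yield (gross): A_g = 102×8 = 816 mm². φR_n = 0.90 × 250 × 816 = 183.6 kN.
Governing: min(174.6, 167.0, 125.7, 183.6) = 125.7 kN → block shear.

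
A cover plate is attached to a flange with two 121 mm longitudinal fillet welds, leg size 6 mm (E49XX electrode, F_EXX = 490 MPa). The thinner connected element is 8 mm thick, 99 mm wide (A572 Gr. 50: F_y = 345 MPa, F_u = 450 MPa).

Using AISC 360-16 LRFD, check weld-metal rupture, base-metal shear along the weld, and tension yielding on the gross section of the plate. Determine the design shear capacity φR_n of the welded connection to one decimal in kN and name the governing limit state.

Weld metal: throat = 0.707×6 = 4.242 mm, L = 2×121 = 242 mm. φR_n = 0.75 × 0.6 × 490 × 4.242 × 242 = 226.4 kN.
Base metal shear (8 mm plate): yield φR_n = 1.0×0.6×345×8×242 = 400.8 kN; rupture φR_n = 0.75×0.6×450×8×242 = 392.0 kN; take 392.0 kN (rupture).
Tension yield (gross): A_g = 99×8 = 792 mm². φR_n = 0.90 × 345 × 792 = 245.9 kN.
Governing: min(226.4, 392.0, 245.9) = 226.4 kN → weld metal.

226.4 kN (weld metal governs)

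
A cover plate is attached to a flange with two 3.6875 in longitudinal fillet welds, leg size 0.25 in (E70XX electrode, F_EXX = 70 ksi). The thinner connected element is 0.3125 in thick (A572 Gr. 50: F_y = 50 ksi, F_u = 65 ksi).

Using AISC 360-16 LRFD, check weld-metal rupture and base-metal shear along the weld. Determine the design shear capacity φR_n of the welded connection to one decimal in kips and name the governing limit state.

41.1 kips (weld metal governs)

Weld metal: throat = 0.707×0.25 = 0.17675 in, L = 2×3.6875 = 7.375 in. φR_n = 0.75 × 0.6 × 70 × 0.17675 × 7.375 = 41.1 kips.
Base metal shear (0.3125 in plate): yield φR_n = 1.0×0.6×50×0.3125×7.375 = 69.1 kips; rupture φR_n = 0.75×0.6×65×0.3125×7.375 = 67.4 kips; take 67.4 kips (rupture).
Governing: min(41.1, 67.4) = 41.1 kips → weld metal.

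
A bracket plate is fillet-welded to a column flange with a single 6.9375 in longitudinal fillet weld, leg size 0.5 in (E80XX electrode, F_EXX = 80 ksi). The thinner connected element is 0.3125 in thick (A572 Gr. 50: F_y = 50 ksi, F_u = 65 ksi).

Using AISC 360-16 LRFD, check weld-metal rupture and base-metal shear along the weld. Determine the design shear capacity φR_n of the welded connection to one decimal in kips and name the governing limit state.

63.4 kips (base-metal shear governs)

Weld metal: throat = 0.707×0.5 = 0.3535 in, L = 6.9375 in. φR_n = 0.75 × 0.6 × 80 × 0.3535 × 6.9375 = 88.3 kips.
Base metal shear (0.3125 in plate): yield φR_n = 1.0×0.6×50×0.3125×6.9375 = 65.0 kips; rupture φR_n = 0.75×0.6×65×0.3125×6.9375 = 63.4 kips; take 63.4 kips (rupture).
Governing: min(88.3, 63.4) = 63.4 kips → base-metal shear.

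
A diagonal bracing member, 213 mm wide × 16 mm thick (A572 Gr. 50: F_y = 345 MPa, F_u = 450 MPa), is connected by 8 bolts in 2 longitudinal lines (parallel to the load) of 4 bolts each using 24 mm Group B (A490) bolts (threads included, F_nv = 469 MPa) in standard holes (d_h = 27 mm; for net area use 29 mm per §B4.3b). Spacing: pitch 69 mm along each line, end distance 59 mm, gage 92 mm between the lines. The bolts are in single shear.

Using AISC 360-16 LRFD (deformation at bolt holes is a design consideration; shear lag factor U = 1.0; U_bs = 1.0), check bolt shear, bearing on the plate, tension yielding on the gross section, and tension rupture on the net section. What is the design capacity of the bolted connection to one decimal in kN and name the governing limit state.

837.0 kN (net-section rupture governs)

Bolt shear: A_b = π(24)²/4 = 452.39 mm². φR_n = 0.75 × 469 × 452.39 × 8 × 1 = 1273.0 kN.
Bearing (16 mm plate, F_u = 450 MPa): end bolts L_c = 59 − 27/2 = 45.5, R_n = min(1.2×45.5×16×450, 2.4×24×16×450) = 393.12 kN/bolt; interior L_c = 69 − 27 = 42, R_n = 362.88 kN/bolt. φR_n = 0.75 × (2×393.12 + 6×362.88) = 2222.6 kN.
Tension yield (gross): A_g = 213×16 = 3408 mm². φR_n = 0.90 × 345 × 3408 = 1058.2 kN.
Tension rupture (net): A_n = (213 − 2×29)×16 = 2480 mm² (U = 1.0, A_e = A_n). φR_n = 0.75 × 450 × 2480 = 837.0 kN.
Governing: min(1273.0, 2222.6, 1058.2, 837.0) = 837.0 kN → net-section rupture.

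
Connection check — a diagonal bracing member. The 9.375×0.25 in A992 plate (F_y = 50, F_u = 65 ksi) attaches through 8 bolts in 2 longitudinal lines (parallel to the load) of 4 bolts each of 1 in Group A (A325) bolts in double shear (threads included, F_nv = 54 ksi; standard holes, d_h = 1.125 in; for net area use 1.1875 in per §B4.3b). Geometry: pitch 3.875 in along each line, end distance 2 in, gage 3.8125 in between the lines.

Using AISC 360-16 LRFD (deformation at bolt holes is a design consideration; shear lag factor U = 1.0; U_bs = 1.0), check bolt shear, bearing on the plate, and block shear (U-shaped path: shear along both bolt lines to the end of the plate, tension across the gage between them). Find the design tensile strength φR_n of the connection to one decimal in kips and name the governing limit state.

Bolt shear: A_b = π(1)²/4 = 0.7854 in². φR_n = 0.75 × 54 × 0.7854 × 8 × 2 = 508.9 kips.
Bearing (0.25 in plate, F_u = 65 ksi): end bolts L_c = 2 − 1.125/2 = 1.4375, R_n = min(1.2×1.4375×0.25×65, 2.4×1×0.25×65) = 28.031 kips/bolt; interior L_c = 3.875 − 1.125 = 2.75, R_n = 39 kips/bolt. φR_n = 0.75 × (2×28.031 + 6×39) = 217.5 kips.
Block shear: shear path 2×[2+3×3.875] = 2×13.625 in, A_gv = 6.8125, A_nv = 2×(13.625 − 3.5×1.1875)×0.25 = 4.7344 in²; tension across gage: (3.8125 − 1×1.1875)×0.25 = 0.65625 in². R_n = min(0.6×65×4.7344, 0.6×50×6.8125) + 1.0×65×0.65625 = min(184.64, 204.38) + 42.656 = 227.3 kips. φR_n = 0.75 × 227.3 = 170.5 kips.
Governing: min(508.9, 217.5, 170.5) = 170.5 kips → block shear.

170.5 kips (block shear governs)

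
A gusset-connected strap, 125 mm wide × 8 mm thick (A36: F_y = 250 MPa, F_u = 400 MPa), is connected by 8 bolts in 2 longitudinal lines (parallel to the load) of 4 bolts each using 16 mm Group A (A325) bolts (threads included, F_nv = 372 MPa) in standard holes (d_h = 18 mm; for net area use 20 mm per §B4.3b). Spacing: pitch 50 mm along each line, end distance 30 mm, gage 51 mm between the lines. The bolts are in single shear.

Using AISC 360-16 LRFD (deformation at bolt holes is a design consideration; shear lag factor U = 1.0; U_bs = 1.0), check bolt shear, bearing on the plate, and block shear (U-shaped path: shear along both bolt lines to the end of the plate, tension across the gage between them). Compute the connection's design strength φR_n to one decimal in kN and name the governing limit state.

Bolt shear: A_b = π(16)²/4 = 201.06 mm². φR_n = 0.75 × 372 × 201.06 × 8 × 1 = 448.8 kN.
Bearing (8 mm plate, F_u = 400 MPa): end bolts L_c = 30 − 18/2 = 21, R_n = min(1.2×21×8×400, 2.4×16×8×400) = 80.64 kN/bolt; interior L_c = 50 − 18 = 32, R_n = 122.88 kN/bolt. φR_n = 0.75 × (2×80.64 + 6×122.88) = 673.9 kN.
Block shear: shear path 2×[30+3×50] = 2×180 mm, A_gv = 2880, A_nv = 2×(180 − 3.5×20)×8 = 1760 mm²; tension across gage: (51 − 1×20)×8 = 248 mm². R_n = min(0.6×400×1760, 0.6×250×2880) + 1.0×400×248 = min(422.4, 432) + 99.2 = 521.6 kN. φR_n = 0.75 × 521.6 = 391.2 kN.
Governing: min(448.8, 673.9, 391.2) = 391.2 kN → block shear.

391.2 kN (block shear governs)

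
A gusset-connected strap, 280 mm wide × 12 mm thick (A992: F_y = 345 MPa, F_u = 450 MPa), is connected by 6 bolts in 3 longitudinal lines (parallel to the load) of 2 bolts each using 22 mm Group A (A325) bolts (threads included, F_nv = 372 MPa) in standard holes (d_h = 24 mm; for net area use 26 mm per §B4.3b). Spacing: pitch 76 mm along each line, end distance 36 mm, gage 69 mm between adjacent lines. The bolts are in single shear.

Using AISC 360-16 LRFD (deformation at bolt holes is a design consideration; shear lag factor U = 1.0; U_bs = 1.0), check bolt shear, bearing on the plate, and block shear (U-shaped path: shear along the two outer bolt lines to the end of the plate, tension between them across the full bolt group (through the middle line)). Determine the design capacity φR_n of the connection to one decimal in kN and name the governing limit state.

Bolt shear: A_b = π(22)²/4 = 380.13 mm². φR_n = 0.75 × 372 × 380.13 × 6 × 1 = 636.3 kN.
Bearing (12 mm plate, F_u = 450 MPa): end bolts L_c = 36 − 24/2 = 24, R_n = min(1.2×24×12×450, 2.4×22×12×450) = 155.52 kN/bolt; interior L_c = 76 − 24 = 52, R_n = 285.12 kN/bolt. φR_n = 0.75 × (3×155.52 + 3×285.12) = 991.4 kN.
Block shear: shear path 2×[36+1×76] = 2×112 mm, A_gv = 2688, A_nv = 2×(112 − 1.5×26)×12 = 1752 mm²; tension across gage: (138 − 2×26)×12 = 1032 mm². R_n = min(0.6×450×1752, 0.6×345×2688) + 1.0×450×1032 = min(473.04, 556.42) + 464.4 = 937.44 kN. φR_n = 0.75 × 937.44 = 703.1 kN.
Governing: min(636.3, 991.4, 703.1) = 636.3 kN → bolt shear.

636.3 kN (bolt shear governs)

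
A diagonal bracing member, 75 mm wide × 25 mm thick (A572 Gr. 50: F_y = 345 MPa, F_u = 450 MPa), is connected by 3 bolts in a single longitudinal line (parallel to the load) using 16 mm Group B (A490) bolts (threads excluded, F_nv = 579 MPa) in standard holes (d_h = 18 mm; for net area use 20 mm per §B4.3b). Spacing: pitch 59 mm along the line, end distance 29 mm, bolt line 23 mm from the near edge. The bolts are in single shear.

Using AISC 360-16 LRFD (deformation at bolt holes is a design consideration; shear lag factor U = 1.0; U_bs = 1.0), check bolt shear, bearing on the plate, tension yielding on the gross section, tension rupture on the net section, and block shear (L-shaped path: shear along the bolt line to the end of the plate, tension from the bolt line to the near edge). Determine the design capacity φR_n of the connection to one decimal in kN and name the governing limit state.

Bolt shear: A_b = π(16)²/4 = 201.06 mm². φR_n = 0.75 × 579 × 201.06 × 3 × 1 = 261.9 kN.
Bearing (25 mm plate, F_u = 450 MPa): end bolts L_c = 29 − 18/2 = 20, R_n = min(1.2×20×25×450, 2.4×16×25×450) = 270 kN/bolt; interior L_c = 59 − 18 = 41, R_n = 432 kN/bolt. φR_n = 0.75 × (1×270 + 2×432) = 850.5 kN.
Tension yield (gross): A_g = 75×25 = 1875 mm². φR_n = 0.90 × 345 × 1875 = 582.2 kN.
Tension rupture (net): A_n = (75 − 1×20)×25 = 1375 mm² (U = 1.0, A_e = A_n). φR_n = 0.75 × 450 × 1375 = 464.1 kN.
Block shear: shear path 1×[29+2×59] = 1×147 mm, A_gv = 3675, A_nv = 1×(147 − 2.5×20)×25 = 2425 mm²; tension to near edge: (23 − 0.5×20)×25 = 325 mm². R_n = min(0.6×450×2425, 0.6×345×3675) + 1.0×450×325 = min(654.75, 760.73) + 146.25 = 801 kN. φR_n = 0.75 × 801 = 600.8 kN.
Governing: min(261.9, 850.5, 582.2, 464.1, 600.8) = 261.9 kN → bolt shear.

261.9 kN (bolt shear governs)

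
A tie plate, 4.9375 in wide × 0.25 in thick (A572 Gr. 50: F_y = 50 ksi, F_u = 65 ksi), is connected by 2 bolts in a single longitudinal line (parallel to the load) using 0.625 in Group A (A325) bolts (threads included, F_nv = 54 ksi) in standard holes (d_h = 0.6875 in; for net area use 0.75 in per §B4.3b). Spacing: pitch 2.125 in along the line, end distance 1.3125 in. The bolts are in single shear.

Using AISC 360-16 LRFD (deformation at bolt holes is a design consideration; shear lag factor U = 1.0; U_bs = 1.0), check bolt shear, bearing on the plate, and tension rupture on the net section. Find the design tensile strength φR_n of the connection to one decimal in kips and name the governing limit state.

Bolt shear: A_b = π(0.625)²/4 = 0.3068 in². φR_n = 0.75 × 54 × 0.3068 × 2 × 1 = 24.9 kips.
Bearing (0.25 in plate, F_u = 65 ksi): end bolts L_c = 1.3125 − 0.6875/2 = 0.96875, R_n = min(1.2×0.96875×0.25×65, 2.4×0.625×0.25×65) = 18.891 kips/bolt; interior L_c = 2.125 − 0.6875 = 1.4375, R_n = 24.375 kips/bolt. φR_n = 0.75 × (1×18.891 + 1×24.375) = 32.4 kips.
Tension rupture (net): A_n = (4.9375 − 1×0.75)×0.25 = 1.0469 in² (U = 1.0, A_e = A_n). φR_n = 0.75 × 65 × 1.0469 = 51.0 kips.
Governing: min(24.9, 32.4, 51.0) = 24.9 kips → bolt shear.

24.9 kips (bolt shear governs)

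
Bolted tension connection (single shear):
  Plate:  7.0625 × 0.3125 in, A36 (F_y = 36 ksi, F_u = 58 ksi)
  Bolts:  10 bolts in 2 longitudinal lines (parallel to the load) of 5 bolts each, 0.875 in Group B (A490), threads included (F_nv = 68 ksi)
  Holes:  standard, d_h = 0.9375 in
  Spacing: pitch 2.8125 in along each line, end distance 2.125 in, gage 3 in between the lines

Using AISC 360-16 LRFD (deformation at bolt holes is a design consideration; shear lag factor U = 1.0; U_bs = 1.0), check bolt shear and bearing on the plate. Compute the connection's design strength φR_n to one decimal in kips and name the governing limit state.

Bolt shear: A_b = π(0.875)²/4 = 0.60132 in². φR_n = 0.75 × 68 × 0.60132 × 10 × 1 = 306.7 kips.
Bearing (0.3125 in plate, F_u = 58 ksi): end bolts L_c = 2.125 − 0.9375/2 = 1.65625, R_n = min(1.2×1.65625×0.3125×58, 2.4×0.875×0.3125×58) = 36.023 kips/bolt; interior L_c = 2.8125 − 0.9375 = 1.875, R_n = 38.063 kips/bolt. φR_n = 0.75 × (2×36.023 + 8×38.063) = 282.4 kips.
Governing: min(306.7, 282.4) = 282.4 kips → bearing.

282.4 kips (bearing governs)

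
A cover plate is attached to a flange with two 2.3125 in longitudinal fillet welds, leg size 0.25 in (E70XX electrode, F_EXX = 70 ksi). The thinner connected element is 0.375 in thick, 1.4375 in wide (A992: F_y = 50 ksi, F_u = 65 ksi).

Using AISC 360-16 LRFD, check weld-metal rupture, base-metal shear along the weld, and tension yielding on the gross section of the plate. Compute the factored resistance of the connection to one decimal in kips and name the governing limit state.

24.3 kips (gross-section yield governs)

Weld metal: throat = 0.707×0.25 = 0.17675 in, L = 2×2.3125 = 4.625 in. φR_n = 0.75 × 0.6 × 70 × 0.17675 × 4.625 = 25.8 kips.
Base metal shear (0.375 in plate): yield φR_n = 1.0×0.6×50×0.375×4.625 = 52.0 kips; rupture φR_n = 0.75×0.6×65×0.375×4.625 = 50.7 kips; take 50.7 kips (rupture).
Tension yield (gross): A_g = 1.4375×0.375 = 0.53906 in². φR_n = 0.90 × 50 × 0.53906 = 24.3 kips.
Governing: min(25.8, 50.7, 24.3) = 24.3 kips → gross-section yield.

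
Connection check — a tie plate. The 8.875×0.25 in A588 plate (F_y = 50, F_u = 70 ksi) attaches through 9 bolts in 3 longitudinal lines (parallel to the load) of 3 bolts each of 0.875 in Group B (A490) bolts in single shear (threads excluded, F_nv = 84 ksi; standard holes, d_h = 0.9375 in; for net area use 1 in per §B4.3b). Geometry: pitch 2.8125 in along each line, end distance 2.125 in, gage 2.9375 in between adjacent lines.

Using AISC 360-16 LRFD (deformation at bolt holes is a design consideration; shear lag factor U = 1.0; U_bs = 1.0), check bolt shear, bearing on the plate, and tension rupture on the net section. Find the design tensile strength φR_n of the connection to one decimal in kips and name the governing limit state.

77.1 kips (net-section rupture governs)

Bolt shear: A_b = π(0.875)²/4 = 0.60132 in². φR_n = 0.75 × 84 × 0.60132 × 9 × 1 = 340.9 kips.
Bearing (0.25 in plate, F_u = 70 ksi): end bolts L_c = 2.125 − 0.9375/2 = 1.65625, R_n = min(1.2×1.65625×0.25×70, 2.4×0.875×0.25×70) = 34.781 kips/bolt; interior L_c = 2.8125 − 0.9375 = 1.875, R_n = 36.75 kips/bolt. φR_n = 0.75 × (3×34.781 + 6×36.75) = 243.6 kips.
Tension rupture (net): A_n = (8.875 − 3×1)×0.25 = 1.4688 in² (U = 1.0, A_e = A_n). φR_n = 0.75 × 70 × 1.4688 = 77.1 kips.
Governing: min(340.9, 243.6, 77.1) = 77.1 kips → net-section rupture.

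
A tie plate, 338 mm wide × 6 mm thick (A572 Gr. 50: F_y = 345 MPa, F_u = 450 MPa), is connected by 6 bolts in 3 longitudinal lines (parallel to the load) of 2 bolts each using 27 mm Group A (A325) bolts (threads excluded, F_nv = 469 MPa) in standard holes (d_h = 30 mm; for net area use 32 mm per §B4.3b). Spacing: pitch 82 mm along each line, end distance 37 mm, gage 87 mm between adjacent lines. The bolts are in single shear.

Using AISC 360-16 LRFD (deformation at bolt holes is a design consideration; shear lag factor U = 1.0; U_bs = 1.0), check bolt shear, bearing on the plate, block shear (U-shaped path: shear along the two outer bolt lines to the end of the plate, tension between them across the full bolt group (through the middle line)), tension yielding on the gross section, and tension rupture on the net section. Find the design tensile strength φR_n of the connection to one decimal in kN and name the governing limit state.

395.3 kN (block shear governs)

Bolt shear: A_b = π(27)²/4 = 572.56 mm². φR_n = 0.75 × 469 × 572.56 × 6 × 1 = 1208.4 kN.
Bearing (6 mm plate, F_u = 450 MPa): end bolts L_c = 37 − 30/2 = 22, R_n = min(1.2×22×6×450, 2.4×27×6×450) = 71.28 kN/bolt; interior L_c = 82 − 30 = 52, R_n = 168.48 kN/bolt. φR_n = 0.75 × (3×71.28 + 3×168.48) = 539.5 kN.
Block shear: shear path 2×[37+1×82] = 2×119 mm, A_gv = 1428, A_nv = 2×(119 − 1.5×32)×6 = 852 mm²; tension across gage: (174 − 2×32)×6 = 660 mm². R_n = min(0.6×450×852, 0.6×345×1428) + 1.0×450×660 = min(230.04, 295.6) + 297 = 527.04 kN. φR_n = 0.75 × 527.04 = 395.3 kN.
Tension yield (gross): A_g = 338×6 = 2028 mm². φR_n = 0.90 × 345 × 2028 = 629.7 kN.
Tension rupture (net): A_n = (338 − 3×32)×6 = 1452 mm² (U = 1.0, A_e = A_n). φR_n = 0.75 × 450 × 1452 = 490.1 kN.
Governing: min(1208.4, 539.5, 395.3, 629.7, 490.1) = 395.3 kN → block shear.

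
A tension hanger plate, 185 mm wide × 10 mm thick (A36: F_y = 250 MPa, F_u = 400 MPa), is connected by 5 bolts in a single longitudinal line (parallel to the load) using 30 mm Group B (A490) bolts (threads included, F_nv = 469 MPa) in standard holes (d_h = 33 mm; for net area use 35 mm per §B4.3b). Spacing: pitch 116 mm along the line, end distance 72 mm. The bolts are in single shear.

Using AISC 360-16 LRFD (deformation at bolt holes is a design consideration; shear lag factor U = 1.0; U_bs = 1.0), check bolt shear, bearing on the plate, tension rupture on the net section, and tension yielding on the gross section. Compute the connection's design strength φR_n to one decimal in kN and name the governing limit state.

416.3 kN (gross-section yield governs)

Bolt shear: A_b = π(30)²/4 = 706.86 mm². φR_n = 0.75 × 469 × 706.86 × 5 × 1 = 1243.2 kN.
Bearing (10 mm plate, F_u = 400 MPa): end bolts L_c = 72 − 33/2 = 55.5, R_n = min(1.2×55.5×10×400, 2.4×30×10×400) = 266.4 kN/bolt; interior L_c = 116 − 33 = 83, R_n = 288 kN/bolt. φR_n = 0.75 × (1×266.4 + 4×288) = 1063.8 kN.
Tension rupture (net): A_n = (185 − 1×35)×10 = 1500 mm² (U = 1.0, A_e = A_n). φR_n = 0.75 × 400 × 1500 = 450.0 kN.
Tension yield (gross): A_g = 185×10 = 1850 mm². φR_n = 0.90 × 250 × 1850 = 416.3 kN.
Governing: min(1243.2, 1063.8, 450.0, 416.3) = 416.3 kN → gross-section yield.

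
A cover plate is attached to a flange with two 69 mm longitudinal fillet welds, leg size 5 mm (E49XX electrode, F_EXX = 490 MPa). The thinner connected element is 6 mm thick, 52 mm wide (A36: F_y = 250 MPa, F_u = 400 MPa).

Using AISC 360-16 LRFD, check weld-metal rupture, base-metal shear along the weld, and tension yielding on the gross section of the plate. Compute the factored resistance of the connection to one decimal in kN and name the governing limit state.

70.2 kN (gross-section yield governs)

Weld metal: throat = 0.707×5 = 3.535 mm, L = 2×69 = 138 mm. φR_n = 0.75 × 0.6 × 490 × 3.535 × 138 = 107.6 kN.
Base metal shear (6 mm plate): yield φR_n = 1.0×0.6×250×6×138 = 124.2 kN; rupture φR_n = 0.75×0.6×400×6×138 = 149.0 kN; take 124.2 kN (yield).
Tension yield (gross): A_g = 52×6 = 312 mm². φR_n = 0.90 × 250 × 312 = 70.2 kN.
Governing: min(107.6, 124.2, 70.2) = 70.2 kN → gross-section yield.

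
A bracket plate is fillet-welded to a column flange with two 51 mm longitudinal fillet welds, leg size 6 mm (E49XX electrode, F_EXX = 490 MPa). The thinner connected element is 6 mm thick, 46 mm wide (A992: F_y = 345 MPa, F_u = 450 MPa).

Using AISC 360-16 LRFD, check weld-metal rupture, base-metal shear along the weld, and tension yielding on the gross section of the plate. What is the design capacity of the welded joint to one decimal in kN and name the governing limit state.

Weld metal: throat = 0.707×6 = 4.242 mm, L = 2×51 = 102 mm. φR_n = 0.75 × 0.6 × 490 × 4.242 × 102 = 95.4 kN.
Base metal shear (6 mm plate): yield φR_n = 1.0×0.6×345×6×102 = 126.7 kN; rupture φR_n = 0.75×0.6×450×6×102 = 123.9 kN; take 123.9 kN (rupture).
Tension yield (gross): A_g = 46×6 = 276 mm². φR_n = 0.90 × 345 × 276 = 85.7 kN.
Governing: min(95.4, 123.9, 85.7) = 85.7 kN → gross-section yield.

85.7 kN (gross-section yield governs)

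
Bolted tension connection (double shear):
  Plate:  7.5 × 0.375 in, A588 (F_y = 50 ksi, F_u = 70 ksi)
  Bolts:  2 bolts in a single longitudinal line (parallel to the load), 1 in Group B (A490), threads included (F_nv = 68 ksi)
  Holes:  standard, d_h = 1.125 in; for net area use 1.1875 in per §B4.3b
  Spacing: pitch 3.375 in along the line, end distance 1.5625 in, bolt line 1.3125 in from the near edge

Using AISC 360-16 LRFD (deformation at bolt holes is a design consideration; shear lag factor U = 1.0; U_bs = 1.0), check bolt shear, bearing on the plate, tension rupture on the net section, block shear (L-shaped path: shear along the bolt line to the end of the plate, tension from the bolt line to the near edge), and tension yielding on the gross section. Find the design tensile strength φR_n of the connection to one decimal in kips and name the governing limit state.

Bolt shear: A_b = π(1)²/4 = 0.7854 in². φR_n = 0.75 × 68 × 0.7854 × 2 × 2 = 160.2 kips.
Bearing (0.375 in plate, F_u = 70 ksi): end bolts L_c = 1.5625 − 1.125/2 = 1, R_n = min(1.2×1×0.375×70, 2.4×1×0.375×70) = 31.5 kips/bolt; interior L_c = 3.375 − 1.125 = 2.25, R_n = 63 kips/bolt. φR_n = 0.75 × (1×31.5 + 1×63) = 70.9 kips.
Tension rupture (net): A_n = (7.5 − 1×1.1875)×0.375 = 2.3672 in² (U = 1.0, A_e = A_n). φR_n = 0.75 × 70 × 2.3672 = 124.3 kips.
Block shear: shear path 1×[1.5625+1×3.375] = 1×4.9375 in, A_gv = 1.8516, A_nv = 1×(4.9375 − 1.5×1.1875)×0.375 = 1.1836 in²; tension to near edge: (1.3125 − 0.5×1.1875)×0.375 = 0.26953 in². R_n = min(0.6×70×1.1836, 0.6×50×1.8516) + 1.0×70×0.26953 = min(49.711, 55.548) + 18.867 = 68.578 kips. φR_n = 0.75 × 68.578 = 51.4 kips.
Tension yield (gross): A_g = 7.5×0.375 = 2.8125 in². φR_n = 0.90 × 50 × 2.8125 = 126.6 kips.
Governing: min(160.2, 70.9, 124.3, 51.4, 126.6) = 51.4 kips → block shear.

51.4 kips (block shear governs)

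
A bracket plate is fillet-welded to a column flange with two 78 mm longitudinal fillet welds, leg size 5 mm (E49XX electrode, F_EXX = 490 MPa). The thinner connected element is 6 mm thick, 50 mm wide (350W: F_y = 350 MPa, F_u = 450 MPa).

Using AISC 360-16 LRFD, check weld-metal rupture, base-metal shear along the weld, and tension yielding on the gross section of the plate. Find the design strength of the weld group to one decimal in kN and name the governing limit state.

Weld metal: throat = 0.707×5 = 3.535 mm, L = 2×78 = 156 mm. φR_n = 0.75 × 0.6 × 490 × 3.535 × 156 = 121.6 kN.
Base metal shear (6 mm plate): yield φR_n = 1.0×0.6×350×6×156 = 196.6 kN; rupture φR_n = 0.75×0.6×450×6×156 = 189.5 kN; take 189.5 kN (rupture).
Tension yield (gross): A_g = 50×6 = 300 mm². φR_n = 0.90 × 350 × 300 = 94.5 kN.
Governing: min(121.6, 189.5, 94.5) = 94.5 kN → gross-section yield.

94.5 kN (gross-section yield governs)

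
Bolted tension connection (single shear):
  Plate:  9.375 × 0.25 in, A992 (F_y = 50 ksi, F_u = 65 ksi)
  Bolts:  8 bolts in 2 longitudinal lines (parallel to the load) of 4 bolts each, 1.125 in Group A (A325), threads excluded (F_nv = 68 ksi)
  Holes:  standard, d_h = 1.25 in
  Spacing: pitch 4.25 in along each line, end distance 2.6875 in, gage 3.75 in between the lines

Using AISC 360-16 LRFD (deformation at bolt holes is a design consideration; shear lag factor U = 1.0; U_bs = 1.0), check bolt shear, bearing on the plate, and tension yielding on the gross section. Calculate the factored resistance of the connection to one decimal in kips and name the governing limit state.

Bolt shear: A_b = π(1.125)²/4 = 0.99402 in². φR_n = 0.75 × 68 × 0.99402 × 8 × 1 = 405.6 kips.
Bearing (0.25 in plate, F_u = 65 ksi): end bolts L_c = 2.6875 − 1.25/2 = 2.0625, R_n = min(1.2×2.0625×0.25×65, 2.4×1.125×0.25×65) = 40.219 kips/bolt; interior L_c = 4.25 − 1.25 = 3, R_n = 43.875 kips/bolt. φR_n = 0.75 × (2×40.219 + 6×43.875) = 257.8 kips.
Tension yield (gross): A_g = 9.375×0.25 = 2.3438 in². φR_n = 0.90 × 50 × 2.3438 = 105.5 kips.
Governing: min(405.6, 257.8, 105.5) = 105.5 kips → gross-section yield.

105.5 kips (gross-section yield governs)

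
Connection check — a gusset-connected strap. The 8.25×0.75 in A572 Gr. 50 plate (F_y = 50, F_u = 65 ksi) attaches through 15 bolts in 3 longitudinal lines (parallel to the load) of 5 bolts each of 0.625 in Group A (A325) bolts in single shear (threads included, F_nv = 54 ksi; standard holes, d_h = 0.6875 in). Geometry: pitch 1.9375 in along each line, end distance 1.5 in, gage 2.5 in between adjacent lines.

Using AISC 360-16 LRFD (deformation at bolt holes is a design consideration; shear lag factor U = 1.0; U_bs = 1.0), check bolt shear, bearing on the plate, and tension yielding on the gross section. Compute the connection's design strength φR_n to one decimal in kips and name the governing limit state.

Bolt shear: A_b = π(0.625)²/4 = 0.3068 in². φR_n = 0.75 × 54 × 0.3068 × 15 × 1 = 186.4 kips.
Bearing (0.75 in plate, F_u = 65 ksi): end bolts L_c = 1.5 − 0.6875/2 = 1.15625, R_n = min(1.2×1.15625×0.75×65, 2.4×0.625×0.75×65) = 67.641 kips/bolt; interior L_c = 1.9375 − 0.6875 = 1.25, R_n = 73.125 kips/bolt. φR_n = 0.75 × (3×67.641 + 12×73.125) = 810.3 kips.
Tension yield (gross): A_g = 8.25×0.75 = 6.1875 in². φR_n = 0.90 × 50 × 6.1875 = 278.4 kips.
Governing: min(186.4, 810.3, 278.4) = 186.4 kips → bolt shear.

186.4 kips (bolt shear governs)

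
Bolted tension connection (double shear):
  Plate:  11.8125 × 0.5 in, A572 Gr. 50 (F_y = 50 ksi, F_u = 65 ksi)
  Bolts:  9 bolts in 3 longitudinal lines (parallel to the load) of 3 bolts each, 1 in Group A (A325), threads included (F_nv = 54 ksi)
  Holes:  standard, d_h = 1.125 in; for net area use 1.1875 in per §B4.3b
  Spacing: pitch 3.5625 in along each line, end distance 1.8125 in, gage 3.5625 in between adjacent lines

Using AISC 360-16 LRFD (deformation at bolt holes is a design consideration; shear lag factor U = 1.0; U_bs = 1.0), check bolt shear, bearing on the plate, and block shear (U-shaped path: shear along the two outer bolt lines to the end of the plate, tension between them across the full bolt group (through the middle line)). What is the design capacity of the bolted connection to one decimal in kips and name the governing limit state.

Bolt shear: A_b = π(1)²/4 = 0.7854 in². φR_n = 0.75 × 54 × 0.7854 × 9 × 2 = 572.6 kips.
Bearing (0.5 in plate, F_u = 65 ksi): end bolts L_c = 1.8125 − 1.125/2 = 1.25, R_n = min(1.2×1.25×0.5×65, 2.4×1×0.5×65) = 48.75 kips/bolt; interior L_c = 3.5625 − 1.125 = 2.4375, R_n = 78 kips/bolt. φR_n = 0.75 × (3×48.75 + 6×78) = 460.7 kips.
Block shear: shear path 2×[1.8125+2×3.5625] = 2×8.9375 in, A_gv = 8.9375, A_nv = 2×(8.9375 − 2.5×1.1875)×0.5 = 5.9688 in²; tension across gage: (7.125 − 2×1.1875)×0.5 = 2.375 in². R_n = min(0.6×65×5.9688, 0.6×50×8.9375) + 1.0×65×2.375 = min(232.78, 268.13) + 154.38 = 387.16 kips. φR_n = 0.75 × 387.16 = 290.4 kips.
Governing: min(572.6, 460.7, 290.4) = 290.4 kips → block shear.

290.4 kips (block shear governs)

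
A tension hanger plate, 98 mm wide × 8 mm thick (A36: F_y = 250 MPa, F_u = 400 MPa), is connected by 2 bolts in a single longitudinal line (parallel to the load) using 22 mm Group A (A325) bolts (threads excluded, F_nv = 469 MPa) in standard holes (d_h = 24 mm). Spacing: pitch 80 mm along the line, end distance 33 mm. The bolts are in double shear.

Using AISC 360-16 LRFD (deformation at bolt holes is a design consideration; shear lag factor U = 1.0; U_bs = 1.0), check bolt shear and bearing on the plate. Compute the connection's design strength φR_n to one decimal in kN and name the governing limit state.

187.2 kN (bearing governs)

Bolt shear: A_b = π(22)²/4 = 380.13 mm². φR_n = 0.75 × 469 × 380.13 × 2 × 2 = 534.8 kN.
Bearing (8 mm plate, F_u = 400 MPa): end bolts L_c = 33 − 24/2 = 21, R_n = min(1.2×21×8×400, 2.4×22×8×400) = 80.64 kN/bolt; interior L_c = 80 − 24 = 56, R_n = 168.96 kN/bolt. φR_n = 0.75 × (1×80.64 + 1×168.96) = 187.2 kN.
Governing: min(534.8, 187.2) = 187.2 kN → bearing.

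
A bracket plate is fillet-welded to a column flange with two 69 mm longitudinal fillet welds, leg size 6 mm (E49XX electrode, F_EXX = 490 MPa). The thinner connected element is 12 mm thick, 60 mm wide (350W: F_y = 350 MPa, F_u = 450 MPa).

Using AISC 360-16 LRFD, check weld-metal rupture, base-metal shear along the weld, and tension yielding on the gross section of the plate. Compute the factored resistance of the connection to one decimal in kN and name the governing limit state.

Weld metal: throat = 0.707×6 = 4.242 mm, L = 2×69 = 138 mm. φR_n = 0.75 × 0.6 × 490 × 4.242 × 138 = 129.1 kN.
Base metal shear (12 mm plate): yield φR_n = 1.0×0.6×350×12×138 = 347.8 kN; rupture φR_n = 0.75×0.6×450×12×138 = 335.3 kN; take 335.3 kN (rupture).
Tension yield (gross): A_g = 60×12 = 720 mm². φR_n = 0.90 × 350 × 720 = 226.8 kN.
Governing: min(129.1, 335.3, 226.8) = 129.1 kN → weld metal.

129.1 kN (weld metal governs)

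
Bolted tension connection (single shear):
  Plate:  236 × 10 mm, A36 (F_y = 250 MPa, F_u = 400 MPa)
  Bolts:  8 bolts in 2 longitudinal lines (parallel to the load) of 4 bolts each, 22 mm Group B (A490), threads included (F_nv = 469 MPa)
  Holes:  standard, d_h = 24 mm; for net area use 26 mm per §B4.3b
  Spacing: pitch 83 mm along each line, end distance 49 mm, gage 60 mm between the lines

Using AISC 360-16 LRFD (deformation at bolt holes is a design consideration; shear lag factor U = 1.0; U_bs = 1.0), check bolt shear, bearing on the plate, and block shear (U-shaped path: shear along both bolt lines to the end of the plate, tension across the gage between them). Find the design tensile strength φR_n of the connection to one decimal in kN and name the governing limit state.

772.5 kN (block shear governs)

Bolt shear: A_b = π(22)²/4 = 380.13 mm². φR_n = 0.75 × 469 × 380.13 × 8 × 1 = 1069.7 kN.
Bearing (10 mm plate, F_u = 400 MPa): end bolts L_c = 49 − 24/2 = 37, R_n = min(1.2×37×10×400, 2.4×22×10×400) = 177.6 kN/bolt; interior L_c = 83 − 24 = 59, R_n = 211.2 kN/bolt. φR_n = 0.75 × (2×177.6 + 6×211.2) = 1216.8 kN.
Block shear: shear path 2×[49+3×83] = 2×298 mm, A_gv = 5960, A_nv = 2×(298 − 3.5×26)×10 = 4140 mm²; tension across gage: (60 − 1×26)×10 = 340 mm². R_n = min(0.6×400×4140, 0.6×250×5960) + 1.0×400×340 = min(993.6, 894) + 136 = 1030 kN. φR_n = 0.75 × 1030 = 772.5 kN.
Governing: min(1069.7, 1216.8, 772.5) = 772.5 kN → block shear.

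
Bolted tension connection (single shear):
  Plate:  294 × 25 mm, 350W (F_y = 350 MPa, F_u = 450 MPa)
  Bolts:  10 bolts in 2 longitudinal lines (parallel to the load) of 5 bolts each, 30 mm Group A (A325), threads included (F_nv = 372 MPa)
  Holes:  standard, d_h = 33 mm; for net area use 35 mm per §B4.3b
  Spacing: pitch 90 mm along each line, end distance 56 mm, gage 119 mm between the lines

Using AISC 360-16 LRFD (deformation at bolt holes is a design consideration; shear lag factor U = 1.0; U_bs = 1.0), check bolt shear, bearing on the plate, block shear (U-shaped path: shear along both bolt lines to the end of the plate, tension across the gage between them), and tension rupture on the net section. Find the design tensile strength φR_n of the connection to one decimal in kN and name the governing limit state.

Bolt shear: A_b = π(30)²/4 = 706.86 mm². φR_n = 0.75 × 372 × 706.86 × 10 × 1 = 1972.1 kN.
Bearing (25 mm plate, F_u = 450 MPa): end bolts L_c = 56 − 33/2 = 39.5, R_n = min(1.2×39.5×25×450, 2.4×30×25×450) = 533.25 kN/bolt; interior L_c = 90 − 33 = 57, R_n = 769.5 kN/bolt. φR_n = 0.75 × (2×533.25 + 8×769.5) = 5416.9 kN.
Block shear: shear path 2×[56+4×90] = 2×416 mm, A_gv = 20800, A_nv = 2×(416 − 4.5×35)×25 = 12925 mm²; tension across gage: (119 − 1×35)×25 = 2100 mm². R_n = min(0.6×450×12925, 0.6×350×20800) + 1.0×450×2100 = min(3489.8, 4368) + 945 = 4434.8 kN. φR_n = 0.75 × 4434.8 = 3326.1 kN.
Tension rupture (net): A_n = (294 − 2×35)×25 = 5600 mm² (U = 1.0, A_e = A_n). φR_n = 0.75 × 450 × 5600 = 1890.0 kN.
Governing: min(1972.1, 5416.9, 3326.1, 1890.0) = 1890.0 kN → net-section rupture.

1890.0 kN (net-section rupture governs)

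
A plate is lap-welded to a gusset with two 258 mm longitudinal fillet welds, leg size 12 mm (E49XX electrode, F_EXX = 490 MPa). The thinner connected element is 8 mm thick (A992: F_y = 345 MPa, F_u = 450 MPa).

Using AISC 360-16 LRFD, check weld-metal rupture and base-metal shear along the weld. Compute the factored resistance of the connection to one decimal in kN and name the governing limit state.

835.9 kN (base-metal shear governs)

Weld metal: throat = 0.707×12 = 8.484 mm, L = 2×258 = 516 mm. φR_n = 0.75 × 0.6 × 490 × 8.484 × 516 = 965.3 kN.
Base metal shear (8 mm plate): yield φR_n = 1.0×0.6×345×8×516 = 854.5 kN; rupture φR_n = 0.75×0.6×450×8×516 = 835.9 kN; take 835.9 kN (rupture).
Governing: min(965.3, 835.9) = 835.9 kN → base-metal shear.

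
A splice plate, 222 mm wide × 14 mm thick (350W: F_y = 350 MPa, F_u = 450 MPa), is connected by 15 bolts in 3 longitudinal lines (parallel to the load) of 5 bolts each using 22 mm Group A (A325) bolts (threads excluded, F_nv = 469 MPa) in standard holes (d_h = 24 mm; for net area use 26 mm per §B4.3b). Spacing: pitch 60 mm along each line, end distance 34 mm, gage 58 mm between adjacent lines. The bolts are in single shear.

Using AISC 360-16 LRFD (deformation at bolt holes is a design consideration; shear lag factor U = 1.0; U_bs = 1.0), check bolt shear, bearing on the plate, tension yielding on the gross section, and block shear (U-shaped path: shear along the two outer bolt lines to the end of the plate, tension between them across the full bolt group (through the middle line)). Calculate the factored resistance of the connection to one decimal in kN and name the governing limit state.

Bolt shear: A_b = π(22)²/4 = 380.13 mm². φR_n = 0.75 × 469 × 380.13 × 15 × 1 = 2005.7 kN.
Bearing (14 mm plate, F_u = 450 MPa): end bolts L_c = 34 − 24/2 = 22, R_n = min(1.2×22×14×450, 2.4×22×14×450) = 166.32 kN/bolt; interior L_c = 60 − 24 = 36, R_n = 272.16 kN/bolt. φR_n = 0.75 × (3×166.32 + 12×272.16) = 2823.7 kN.
Tension yield (gross): A_g = 222×14 = 3108 mm². φR_n = 0.90 × 350 × 3108 = 979.0 kN.
Block shear: shear path 2×[34+4×60] = 2×274 mm, A_gv = 7672, A_nv = 2×(274 − 4.5×26)×14 = 4396 mm²; tension across gage: (116 − 2×26)×14 = 896 mm². R_n = min(0.6×450×4396, 0.6×350×7672) + 1.0×450×896 = min(1186.9, 1611.1) + 403.2 = 1590.1 kN. φR_n = 0.75 × 1590.1 = 1192.6 kN.
Governing: min(2005.7, 2823.7, 979.0, 1192.6) = 979.0 kN → gross-section yield.

979.0 kN (gross-section yield governs)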